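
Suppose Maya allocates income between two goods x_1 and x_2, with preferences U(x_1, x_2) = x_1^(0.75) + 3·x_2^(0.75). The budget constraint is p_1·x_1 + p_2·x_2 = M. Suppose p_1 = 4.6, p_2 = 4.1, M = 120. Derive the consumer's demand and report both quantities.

x_1* = 0.2261, x_2* = 29.0147

MRS = MU_x_1/MU_x_2 = (1/3)·(x_2/x_1)^(0.25). Set equal to p_1/p_2.
Solve for the ratio: x_2/x_1 = [3·p_1/p_2]^(4).
With the ratio pinned down, the budget gives x_1* = M/(p_1 + p_2·(x_2/x_1)) and x_2* = (x_2/x_1)·x_1*.
Numerically x_2/x_1 = 128.345581, so x_1* = 120/(4.6 + 4.1·128.345581) = 0.2261 and x_2* = 128.345581·0.2261 = 29.0147.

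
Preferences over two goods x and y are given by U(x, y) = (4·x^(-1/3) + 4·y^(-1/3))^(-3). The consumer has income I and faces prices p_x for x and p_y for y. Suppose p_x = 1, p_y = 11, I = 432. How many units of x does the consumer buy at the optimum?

x* = 153.1285

MRS = MU_x/MU_y = (y/x)^(4/3). Set equal to p_x/p_y.
Hence y/x = (p_x/p_y)^(1/(4/3)), i.e. raised to the 0.75 power.
Substitute y = (y/x)·x into the budget: x* = I/(p_x + p_y·(y/x)).
Numerically y/x = 0.16556, so x* = 432/(1 + 11·0.16556) = 153.1285.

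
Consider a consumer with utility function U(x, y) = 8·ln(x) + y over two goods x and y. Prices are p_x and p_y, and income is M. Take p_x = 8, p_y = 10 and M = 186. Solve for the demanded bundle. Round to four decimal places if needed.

Set MRS = p_x/p_y: (8/x)/1 = p_x/p_y.
So x*(p_x,p_y) = 8·p_y/p_x, independent of income; and y* = (M − 8·p_y)/p_y.
At the given prices: x* = 8·10/8 = 10, and y* = 10.6.

x* = 10, y* = 10.6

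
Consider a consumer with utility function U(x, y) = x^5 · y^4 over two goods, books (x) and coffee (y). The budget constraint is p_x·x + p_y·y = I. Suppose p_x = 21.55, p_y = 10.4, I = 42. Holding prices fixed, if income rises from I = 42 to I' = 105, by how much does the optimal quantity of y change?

Δy* = 2.6923

MU_x/MU_y = (5·y)/(4·x); tangency sets this equal to p_x/p_y.
So 5·p_y·y = 4·p_x·x; combined with the budget, a share 5/9 of income goes to x.
Demand: x*(p_x,p_y,I) = 5/9·I/p_x and y* = 4/9·I/p_y.
At p_x=21.55, p_y=10.4, I=42: y* = 4/9·42/10.4 = 1.7949.
At I' = 105: y* = 4.4872. Change: 4.4872 − 1.7949 = 2.6923.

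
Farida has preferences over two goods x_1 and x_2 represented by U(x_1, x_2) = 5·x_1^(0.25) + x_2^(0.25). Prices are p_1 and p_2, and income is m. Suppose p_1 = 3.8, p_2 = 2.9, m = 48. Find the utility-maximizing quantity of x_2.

From the CES first-order condition, 5·(x_2/x_1)^(0.75) = p_1/p_2.
Hence x_2/x_1 = ((1/5)·p_1/p_2)^(1/(0.75)), i.e. raised to the 4/3 power.
With the ratio pinned down, the budget gives x_1* = m/(p_1 + p_2·(x_2/x_1)) and x_2* = (x_2/x_1)·x_1*.
Numerically x_2/x_1 = 0.167708, so x_1* = 48/(3.8 + 2.9·0.167708) = 11.1983 and x_2* = 0.167708·11.1983 = 1.8781.

x_2* = 1.8781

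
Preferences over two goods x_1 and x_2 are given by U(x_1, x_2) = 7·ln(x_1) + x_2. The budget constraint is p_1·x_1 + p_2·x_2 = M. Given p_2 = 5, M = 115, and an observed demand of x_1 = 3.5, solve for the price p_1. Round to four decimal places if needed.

p_1 = 10

MU_x_1 = 7/x_1, MU_x_2 = 1. Tangency: 7/x_1 = p_1/p_2.
So x_1*(p_1,p_2) = 7·p_2/p_1, independent of income; and x_2* = (M − 7·p_2)/p_2.
Set x_1* = 3.5 in the demand function and solve for p_1: p_1 = 10.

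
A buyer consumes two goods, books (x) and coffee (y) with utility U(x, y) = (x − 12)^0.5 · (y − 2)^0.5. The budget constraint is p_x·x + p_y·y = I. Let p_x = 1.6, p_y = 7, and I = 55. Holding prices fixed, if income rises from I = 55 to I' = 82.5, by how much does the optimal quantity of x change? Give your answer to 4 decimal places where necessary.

Δx* = 8.5938

After buying the subsistence bundle (12, 2), a share 0.5 of the remaining income goes to x: x* = 12 + 0.5·(I − 12p_x − 2p_y)/p_x.
Discretionary income = 55 − 12·1.6 − 2·7 = 21.8; x* = 12 + 0.5·21.8/1.6 = 18.8125.
At I' = 82.5: x* = 27.4062. Change: 27.4062 − 18.8125 = 8.5938.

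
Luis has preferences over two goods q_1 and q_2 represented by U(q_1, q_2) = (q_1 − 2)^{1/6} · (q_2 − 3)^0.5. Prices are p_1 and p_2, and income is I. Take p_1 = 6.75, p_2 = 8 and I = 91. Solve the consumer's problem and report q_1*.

MRS = (1/3)·(q_2−3)/(q_1−2). Tangency with p_1/p_2 gives q_2−3 = 3·(p_1/p_2)·(q_1−2).
Substituting into the budget: q_1* = 2 + 0.25·(I − 2·p_1 − 3·p_2)/p_1, and q_2* = 3 + 0.75·(…)/p_2.
Discretionary income = 91 − 2·6.75 − 3·8 = 53.5; q_1* = 2 + 0.25·53.5/6.75 = 3.9815.

q_1* = 3.9815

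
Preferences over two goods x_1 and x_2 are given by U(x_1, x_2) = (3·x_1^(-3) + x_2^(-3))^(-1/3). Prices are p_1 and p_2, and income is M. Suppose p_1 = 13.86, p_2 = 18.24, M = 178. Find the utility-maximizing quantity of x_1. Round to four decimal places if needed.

MRS = MU_x_1/MU_x_2 = 3·(x_2/x_1)^(4). Set equal to p_1/p_2.
Solve for the ratio: x_2/x_1 = [(1/3)·p_1/p_2]^(0.25).
With the ratio pinned down, the budget gives x_1* = M/(p_1 + p_2·(x_2/x_1)) and x_2* = (x_2/x_1)·x_1*.
Numerically x_2/x_1 = 0.709421, so x_1* = 178/(13.86 + 18.24·0.709421) = 6.6418.

x_1* = 6.6418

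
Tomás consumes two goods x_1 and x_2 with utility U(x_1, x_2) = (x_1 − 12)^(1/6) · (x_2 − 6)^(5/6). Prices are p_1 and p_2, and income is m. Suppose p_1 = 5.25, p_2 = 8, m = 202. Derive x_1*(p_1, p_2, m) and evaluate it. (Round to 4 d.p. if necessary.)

Let x_1' = x_1−12, x_2' = x_2−6. MRS = (1/5)·x_2'/x_1' = p_1/p_2.
Substituting into the budget: x_1* = 12 + 1/6·(m − 12·p_1 − 6·p_2)/p_1, and x_2* = 6 + 5/6·(…)/p_2.
Discretionary income = 202 − 12·5.25 − 6·8 = 91; x_1* = 12 + 1/6·91/5.25 = 14.8889.

x_1* = 14.8889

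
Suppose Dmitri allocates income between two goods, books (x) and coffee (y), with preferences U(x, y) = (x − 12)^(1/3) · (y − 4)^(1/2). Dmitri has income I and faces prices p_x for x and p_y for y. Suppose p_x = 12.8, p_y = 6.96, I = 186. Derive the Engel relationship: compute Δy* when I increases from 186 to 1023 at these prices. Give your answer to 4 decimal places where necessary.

Δy* = 72.1552

MRS = (2/3)·(y−4)/(x−12). Tangency with p_x/p_y gives y−4 = (3/2)·(p_x/p_y)·(x−12).
After buying the subsistence bundle (12, 4), a share 0.4 of the remaining income goes to x: x* = 12 + 0.4·(I − 12p_x − 4p_y)/p_x.
Discretionary income = 186 − 12·12.8 − 4·6.96 = 4.56; y* = 4 + 0.6·4.56/6.96 = 4.3931.
At I' = 1023: y* = 76.5483. Change: 76.5483 − 4.3931 = 72.1552.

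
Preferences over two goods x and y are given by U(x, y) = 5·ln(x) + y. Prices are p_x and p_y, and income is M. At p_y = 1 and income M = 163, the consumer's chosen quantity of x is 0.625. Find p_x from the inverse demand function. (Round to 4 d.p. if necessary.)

p_x = 8

Set MRS = p_x/p_y: (5/x)/1 = p_x/p_y.
So x*(p_x,p_y) = 5·p_y/p_x, independent of income; and y* = (M − 5·p_y)/p_y.
Set x* = 0.625 in the demand function and solve for p_x: p_x = 8.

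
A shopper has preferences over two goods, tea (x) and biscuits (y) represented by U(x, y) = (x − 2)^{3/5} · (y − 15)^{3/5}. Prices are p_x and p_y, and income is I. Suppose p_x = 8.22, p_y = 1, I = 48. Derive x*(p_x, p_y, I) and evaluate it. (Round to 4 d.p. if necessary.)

Let x' = x−2, y' = y−15. MRS = y'/x' = p_x/p_y.
Substituting into the budget: x* = 2 + 0.5·(I − 2·p_x − 15·p_y)/p_x, and y* = 15 + 0.5·(…)/p_y.
Discretionary income = 48 − 2·8.22 − 15·1 = 16.56; x* = 2 + 0.5·16.56/8.22 = 3.0073.

x* = 3.0073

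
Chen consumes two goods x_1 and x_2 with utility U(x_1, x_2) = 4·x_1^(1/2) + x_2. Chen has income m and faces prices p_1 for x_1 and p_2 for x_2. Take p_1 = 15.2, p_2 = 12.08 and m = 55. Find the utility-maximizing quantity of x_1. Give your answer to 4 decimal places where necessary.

x_1* = 2.5264

Set MRS = p_1/p_2: 2·x_1^(−1/2) = p_1/p_2.
Thus x_1* = (2·p_2/p_1)² — independent of m — with the rest of income spent on x_2.
Plugging in: x_1* = (2·12.08/15.2)² = 2.5264.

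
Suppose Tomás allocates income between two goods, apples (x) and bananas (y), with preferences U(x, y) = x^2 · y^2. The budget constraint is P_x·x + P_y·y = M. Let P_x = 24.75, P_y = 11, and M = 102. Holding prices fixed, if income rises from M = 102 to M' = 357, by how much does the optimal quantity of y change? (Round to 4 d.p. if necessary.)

Δy* = 11.5909

Tangency: MRS = y/x = P_x/P_y.
So 2·P_y·y = 2·P_x·x; combined with the budget, a share 0.5 of income goes to x.
Demand: x*(P_x,P_y,M) = 0.5·M/P_x and y* = 0.5·M/P_y.
At P_x=24.75, P_y=11, M=102: y* = 0.5·102/11 = 4.6364.
At M' = 357: y* = 16.2273. Change: 16.2273 − 4.6364 = 11.5909.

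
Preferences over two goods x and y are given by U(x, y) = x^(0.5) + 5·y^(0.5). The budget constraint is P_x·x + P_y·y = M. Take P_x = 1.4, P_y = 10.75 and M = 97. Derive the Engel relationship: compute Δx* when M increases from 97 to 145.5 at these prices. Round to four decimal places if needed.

Δx* = 8.1401

MRS = MU_x/MU_y = (1/5)·(y/x)^(0.5). Set equal to P_x/P_y.
Hence y/x = (5·P_x/P_y)^(1/(0.5)), i.e. raised to the 2 power.
Substitute y = (y/x)·x into the budget: x* = M/(P_x + P_y·(y/x)).
Numerically y/x = 0.424013, so x* = 97/(1.4 + 10.75·0.424013) = 16.2802.
At M' = 145.5: x* = 24.4204. Change: 24.4204 − 16.2802 = 8.1401.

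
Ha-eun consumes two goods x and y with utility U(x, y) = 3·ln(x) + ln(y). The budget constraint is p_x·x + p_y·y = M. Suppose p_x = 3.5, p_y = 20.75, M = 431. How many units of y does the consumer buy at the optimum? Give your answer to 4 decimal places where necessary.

The MRS is 3·y/x. Set MRS = p_x/p_y.
So 3·p_y·y = p_x·x; combined with the budget, a share 0.75 of income goes to x.
Demand: x*(p_x,p_y,M) = 0.75·M/p_x and y* = 0.25·M/p_y.
At p_x=3.5, p_y=20.75, M=431: y* = 0.25·431/20.75 = 5.1928.

y* = 5.1928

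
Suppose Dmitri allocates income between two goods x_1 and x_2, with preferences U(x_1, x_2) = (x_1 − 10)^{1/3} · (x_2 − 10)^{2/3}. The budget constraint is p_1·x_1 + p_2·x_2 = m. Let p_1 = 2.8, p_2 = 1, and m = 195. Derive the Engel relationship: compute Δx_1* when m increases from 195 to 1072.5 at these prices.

Δx_1* = 104.4643

This is Cobb-Douglas in (x_1−10, x_2−10): tangency gives 1/3·p_2·(x_2−10) = 2/3·p_1·(x_1−10).
Substituting into the budget: x_1* = 10 + 1/3·(m − 10·p_1 − 10·p_2)/p_1, and x_2* = 10 + 2/3·(…)/p_2.
Discretionary income = 195 − 10·2.8 − 10·1 = 157; x_1* = 10 + 1/3·157/2.8 = 28.6905.
At m' = 1072.5: x_1* = 133.1548. Change: 133.1548 − 28.6905 = 104.4643.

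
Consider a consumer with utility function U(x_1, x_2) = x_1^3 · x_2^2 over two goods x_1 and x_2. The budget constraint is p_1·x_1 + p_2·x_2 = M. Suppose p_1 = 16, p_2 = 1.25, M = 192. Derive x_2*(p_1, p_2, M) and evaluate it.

Tangency: MRS = (3/2)·x_2/x_1 = p_1/p_2.
So 3·p_2·x_2 = 2·p_1·x_1; combined with the budget, a share 0.6 of income goes to x_1.
Demand: x_1*(p_1,p_2,M) = 0.6·M/p_1 and x_2* = 0.4·M/p_2.
At p_1=16, p_2=1.25, M=192: x_2* = 0.4·192/1.25 = 61.44.

x_2* = 61.44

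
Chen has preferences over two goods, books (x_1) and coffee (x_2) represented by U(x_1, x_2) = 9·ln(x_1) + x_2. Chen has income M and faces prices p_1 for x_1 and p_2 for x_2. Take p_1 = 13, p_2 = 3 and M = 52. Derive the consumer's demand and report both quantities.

x_1* = 2.0769, x_2* = 8.3333

Set MRS = p_1/p_2: (9/x_1)/1 = p_1/p_2.
So x_1*(p_1,p_2) = 9·p_2/p_1, independent of income; and x_2* = (M − 9·p_2)/p_2.
At the given prices: x_1* = 9·3/13 = 2.0769, and x_2* = 8.3333.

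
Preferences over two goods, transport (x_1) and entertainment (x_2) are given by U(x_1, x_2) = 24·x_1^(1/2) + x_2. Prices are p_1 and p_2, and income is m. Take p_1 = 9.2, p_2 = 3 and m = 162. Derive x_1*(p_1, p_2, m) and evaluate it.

x_1* = 15.3119

MU_x_1 = 12/√x_1, MU_x_2 = 1. Tangency: 12/√x_1 = p_1/p_2.
Solve: √x_1 = 12·p_2/p_1, so x_1*(p_1,p_2) = (12·p_2/p_1)², and x_2* = (m − p_1·x_1*)/p_2.
Plugging in: x_1* = (12·3/9.2)² = 15.3119.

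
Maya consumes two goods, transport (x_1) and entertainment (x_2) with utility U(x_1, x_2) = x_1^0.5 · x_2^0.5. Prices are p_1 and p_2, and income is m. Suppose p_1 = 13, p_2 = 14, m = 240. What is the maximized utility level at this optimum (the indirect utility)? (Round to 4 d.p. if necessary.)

V = 8.895

MU_x_1/MU_x_2 = (0.5·x_2)/(0.5·x_1); tangency sets this equal to p_1/p_2.
Rearranging, p_2·x_2 = p_1·x_1. Substituting into the budget gives p_1·x_1·(1 + 1) = m.
Demand: x_1*(p_1,p_2,m) = 0.5·m/p_1 and x_2* = 0.5·m/p_2.
At p_1=13, p_2=14, m=240: x_1* = 0.5·240/13 = 9.2308, x_2* = 8.5714.
Utility at the optimum: U(9.2308, 8.5714) = 8.895.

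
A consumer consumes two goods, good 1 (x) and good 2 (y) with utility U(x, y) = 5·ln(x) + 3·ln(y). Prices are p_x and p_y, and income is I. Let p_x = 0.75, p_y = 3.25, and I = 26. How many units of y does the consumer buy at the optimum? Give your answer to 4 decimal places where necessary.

y* = 3

Tangency: MRS = (5/3)·y/x = p_x/p_y.
So 5·p_y·y = 3·p_x·x; combined with the budget, a share 0.625 of income goes to x.
Demand: x*(p_x,p_y,I) = 0.625·I/p_x and y* = 0.375·I/p_y.
At p_x=0.75, p_y=3.25, I=26: y* = 0.375·26/3.25 = 3.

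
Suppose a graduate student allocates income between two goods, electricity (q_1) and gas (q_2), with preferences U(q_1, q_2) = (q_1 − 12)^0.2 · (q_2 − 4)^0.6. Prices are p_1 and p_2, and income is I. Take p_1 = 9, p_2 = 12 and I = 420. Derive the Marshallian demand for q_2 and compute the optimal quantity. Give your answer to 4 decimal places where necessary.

q_2* = 20.5

Let q_1' = q_1−12, q_2' = q_2−4. MRS = (1/3)·q_2'/q_1' = p_1/p_2.
Substituting into the budget: q_1* = 12 + 0.25·(I − 12·p_1 − 4·p_2)/p_1, and q_2* = 4 + 0.75·(…)/p_2.
Discretionary income = 420 − 12·9 − 4·12 = 264; q_2* = 4 + 0.75·264/12 = 20.5.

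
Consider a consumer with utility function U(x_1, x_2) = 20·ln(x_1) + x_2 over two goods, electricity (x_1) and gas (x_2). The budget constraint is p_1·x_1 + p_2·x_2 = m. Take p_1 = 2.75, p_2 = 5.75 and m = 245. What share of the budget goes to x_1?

share on x_1 = 0.4694

Set MRS = p_1/p_2: (20/x_1)/1 = p_1/p_2.
So x_1*(p_1,p_2) = 20·p_2/p_1, independent of income; and x_2* = (m − 20·p_2)/p_2.
At the given prices: x_1* = 20·5.75/2.75 = 41.8182, and x_2* = 22.6087.
Expenditure on x_1: 2.75·41.8182 = 115; share = 0.4694.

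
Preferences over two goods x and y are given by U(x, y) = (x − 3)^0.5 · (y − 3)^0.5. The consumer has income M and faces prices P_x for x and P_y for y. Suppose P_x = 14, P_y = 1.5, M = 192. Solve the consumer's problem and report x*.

Discretionary income = 192 − 3·14 − 3·1.5 = 145.5; x* = 3 + 0.5·145.5/14 = 8.1964.

x* = 8.1964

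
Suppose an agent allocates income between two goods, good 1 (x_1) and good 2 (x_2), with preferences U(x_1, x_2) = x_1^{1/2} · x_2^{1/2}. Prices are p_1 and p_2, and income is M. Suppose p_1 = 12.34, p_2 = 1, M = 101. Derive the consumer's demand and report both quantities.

x_1* = 4.0924, x_2* = 50.5

MU_x_1/MU_x_2 = (0.5·x_2)/(0.5·x_1); tangency sets this equal to p_1/p_2.
Rearranging, p_2·x_2 = p_1·x_1. Substituting into the budget gives p_1·x_1·(1 + 1) = M.
Demand: x_1*(p_1,p_2,M) = 0.5·M/p_1 and x_2* = 0.5·M/p_2.
At p_1=12.34, p_2=1, M=101: x_1* = 0.5·101/12.34 = 4.0924, x_2* = 50.5.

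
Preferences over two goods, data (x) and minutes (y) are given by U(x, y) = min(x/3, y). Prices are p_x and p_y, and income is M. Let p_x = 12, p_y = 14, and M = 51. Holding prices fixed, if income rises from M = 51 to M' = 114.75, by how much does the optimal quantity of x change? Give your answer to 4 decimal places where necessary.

With perfect complements, no substitution: consume in ratio x:y = 3:1.
Budget: p_x·x + p_y·(1/3)·x = M, so (3·p_x + p_y)·x = 3·M.
Demand: x*(p_x,p_y,M) = 3·M/(3·p_x + p_y), y* = M/(3·p_x + p_y).
Here 3·12 + 14 = 50, giving x* = 3.06.
At M' = 114.75: x* = 6.885. Change: 6.885 − 3.06 = 3.825.

Δx* = 3.825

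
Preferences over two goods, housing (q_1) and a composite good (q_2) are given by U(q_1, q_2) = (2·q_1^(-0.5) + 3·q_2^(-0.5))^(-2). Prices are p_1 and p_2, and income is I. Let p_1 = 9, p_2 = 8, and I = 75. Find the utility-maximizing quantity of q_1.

MRS = MU_q_1/MU_q_2 = (2/3)·(q_2/q_1)^(1.5). Set equal to p_1/p_2.
Hence q_2/q_1 = ((3/2)·p_1/p_2)^(1/(1.5)), i.e. raised to the 2/3 power.
With the ratio pinned down, the budget gives q_1* = I/(p_1 + p_2·(q_2/q_1)) and q_2* = (q_2/q_1)·q_1*.
Numerically q_2/q_1 = 1.417411, so q_1* = 75/(9 + 8·1.417411) = 3.6874.

q_1* = 3.6874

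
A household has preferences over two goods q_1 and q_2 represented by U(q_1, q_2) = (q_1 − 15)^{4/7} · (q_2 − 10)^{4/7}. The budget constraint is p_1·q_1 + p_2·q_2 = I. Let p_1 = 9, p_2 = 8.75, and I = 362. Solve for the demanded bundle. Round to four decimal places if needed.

q_1* = 22.75, q_2* = 17.9714

Let q_1' = q_1−15, q_2' = q_2−10. MRS = q_2'/q_1' = p_1/p_2.
After buying the subsistence bundle (15, 10), a share 0.5 of the remaining income goes to q_1: q_1* = 15 + 0.5·(I − 15p_1 − 10p_2)/p_1.
Discretionary income = 362 − 15·9 − 10·8.75 = 139.5; q_1* = 15 + 0.5·139.5/9 = 22.75; q_2* = 10 + 0.5·139.5/8.75 = 17.9714.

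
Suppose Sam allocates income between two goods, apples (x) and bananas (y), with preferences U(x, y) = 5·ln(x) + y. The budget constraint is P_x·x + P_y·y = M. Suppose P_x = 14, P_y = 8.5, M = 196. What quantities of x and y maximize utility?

x* = 3.0357, y* = 18.0588

MU_x = 5/x, MU_y = 1. Tangency: 5/x = P_x/P_y.
So x*(P_x,P_y) = 5·P_y/P_x, independent of income; and y* = (M − 5·P_y)/P_y.
At the given prices: x* = 5·8.5/14 = 3.0357, and y* = 18.0588.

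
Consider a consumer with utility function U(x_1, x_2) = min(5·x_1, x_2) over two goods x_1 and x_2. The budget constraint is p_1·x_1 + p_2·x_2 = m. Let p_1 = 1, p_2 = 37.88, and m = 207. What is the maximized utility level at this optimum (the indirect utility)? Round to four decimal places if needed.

V = 5.4359

With perfect complements, no substitution: consume in ratio x_1:x_2 = 1:5.
Budget: p_1·x_1 + p_2·5·x_1 = m, so (p_1 + 5·p_2)·x_1 = m.
Demand: x_1*(p_1,p_2,m) = m/(p_1 + 5·p_2), x_2* = 5·m/(p_1 + 5·p_2).
Here 1 + 5·37.88 = 190.4, giving x_1* = 1.0872 and x_2* = 5.4359.
Utility at the optimum: U(1.0872, 5.4359) = 5.4359.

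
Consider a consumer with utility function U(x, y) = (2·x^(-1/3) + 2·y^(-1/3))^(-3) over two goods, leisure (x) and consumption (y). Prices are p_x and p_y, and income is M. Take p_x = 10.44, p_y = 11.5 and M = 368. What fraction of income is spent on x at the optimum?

MRS = MU_x/MU_y = (y/x)^(4/3). Set equal to p_x/p_y.
Hence y/x = (p_x/p_y)^(1/(4/3)), i.e. raised to the 0.75 power.
With the ratio pinned down, the budget gives x* = M/(p_x + p_y·(y/x)) and y* = (y/x)·x*.
Numerically y/x = 0.930041, so x* = 368/(10.44 + 11.5·0.930041) = 17.4115 and y* = 0.930041·17.4115 = 16.1934.
Expenditure on x: 10.44·17.4115 = 181.776; share = 0.494.

share on x = 0.494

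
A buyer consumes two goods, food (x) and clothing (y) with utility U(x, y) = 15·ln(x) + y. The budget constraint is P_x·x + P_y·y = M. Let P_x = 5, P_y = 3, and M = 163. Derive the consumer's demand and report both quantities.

Set MRS = P_x/P_y: (15/x)/1 = P_x/P_y.
So x*(P_x,P_y) = 15·P_y/P_x, independent of income; and y* = (M − 15·P_y)/P_y.
At the given prices: x* = 15·3/5 = 9, and y* = 39.3333.

x* = 9, y* = 39.3333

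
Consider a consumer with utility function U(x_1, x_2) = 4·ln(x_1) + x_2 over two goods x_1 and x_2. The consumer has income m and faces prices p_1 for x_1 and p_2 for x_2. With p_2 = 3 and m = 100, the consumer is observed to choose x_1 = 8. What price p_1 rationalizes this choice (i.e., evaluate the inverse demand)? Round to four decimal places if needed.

p_1 = 1.5

MU_x_1 = 4/x_1, MU_x_2 = 1. Tangency: 4/x_1 = p_1/p_2.
So x_1*(p_1,p_2) = 4·p_2/p_1, independent of income; and x_2* = (m − 4·p_2)/p_2.
Set x_1* = 8 in the demand function and solve for p_1: p_1 = 1.5.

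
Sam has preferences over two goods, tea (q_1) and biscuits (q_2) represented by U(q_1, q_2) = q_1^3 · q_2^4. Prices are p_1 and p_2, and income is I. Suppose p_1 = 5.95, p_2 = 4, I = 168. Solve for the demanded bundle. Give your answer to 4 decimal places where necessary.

q_1* = 12.1008, q_2* = 24

Demand: q_1*(p_1,p_2,I) = 3/7·I/p_1 and q_2* = 4/7·I/p_2.
At p_1=5.95, p_2=4, I=168: q_1* = 3/7·168/5.95 = 12.1008, q_2* = 24.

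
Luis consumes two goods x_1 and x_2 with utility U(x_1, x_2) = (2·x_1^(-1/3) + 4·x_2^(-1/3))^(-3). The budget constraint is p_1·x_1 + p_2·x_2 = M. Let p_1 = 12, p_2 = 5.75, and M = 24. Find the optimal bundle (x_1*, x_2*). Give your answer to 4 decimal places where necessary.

MRS = MU_x_1/MU_x_2 = (1/2)·(x_2/x_1)^(4/3). Set equal to p_1/p_2.
Solve for the ratio: x_2/x_1 = [2·p_1/p_2]^(0.75).
Substitute x_2 = (x_2/x_1)·x_1 into the budget: x_1* = M/(p_1 + p_2·(x_2/x_1)).
Numerically x_2/x_1 = 2.920166, so x_1* = 24/(12 + 5.75·2.920166) = 0.8336 and x_2* = 2.920166·0.8336 = 2.4342.

x_1* = 0.8336, x_2* = 2.4342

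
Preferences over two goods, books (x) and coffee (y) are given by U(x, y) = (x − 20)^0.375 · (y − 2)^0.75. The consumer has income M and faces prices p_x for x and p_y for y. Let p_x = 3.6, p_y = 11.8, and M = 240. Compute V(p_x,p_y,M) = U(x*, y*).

V = 12.7644

This is Cobb-Douglas in (x−20, y−2): tangency gives 0.375·p_y·(y−2) = 0.75·p_x·(x−20).
After buying the subsistence bundle (20, 2), a share 1/3 of the remaining income goes to x: x* = 20 + 1/3·(M − 20p_x − 2p_y)/p_x.
Discretionary income = 240 − 20·3.6 − 2·11.8 = 144.4; x* = 20 + 1/3·144.4/3.6 = 33.3704; y* = 2 + 2/3·144.4/11.8 = 10.1582.
Utility at the optimum: U(33.3704, 10.1582) = 12.7644.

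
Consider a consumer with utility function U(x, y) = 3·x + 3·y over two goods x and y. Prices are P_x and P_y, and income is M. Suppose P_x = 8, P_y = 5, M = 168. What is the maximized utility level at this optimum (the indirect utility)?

Perfect substitutes: compare marginal utility per dollar. 3/P_x vs 3/P_y → 0.375 vs 0.6.
y gives more utility per dollar, so spend all income on y: y* = M/P_y, x* = 0.
Numerically: x* = 0, y* = 33.6.
Utility at the optimum: U(0, 33.6) = 100.8.

V = 100.8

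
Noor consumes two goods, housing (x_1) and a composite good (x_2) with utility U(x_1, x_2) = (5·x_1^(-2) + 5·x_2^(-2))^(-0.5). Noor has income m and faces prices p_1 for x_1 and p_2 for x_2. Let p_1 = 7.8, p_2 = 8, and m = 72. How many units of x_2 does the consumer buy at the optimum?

MRS = MU_x_1/MU_x_2 = (x_2/x_1)^(3). Set equal to p_1/p_2.
Solve for the ratio: x_2/x_1 = [p_1/p_2]^(1/3).
Substitute x_2 = (x_2/x_1)·x_1 into the budget: x_1* = m/(p_1 + p_2·(x_2/x_1)).
Numerically x_2/x_1 = 0.991596, so x_1* = 72/(7.8 + 8·0.991596) = 4.5764 and x_2* = 0.991596·4.5764 = 4.538.

x_2* = 4.538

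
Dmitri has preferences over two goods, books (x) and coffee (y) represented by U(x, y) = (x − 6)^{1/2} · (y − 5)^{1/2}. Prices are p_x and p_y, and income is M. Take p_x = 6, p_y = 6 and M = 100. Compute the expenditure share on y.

share on y = 0.47

Let x' = x−6, y' = y−5. MRS = y'/x' = p_x/p_y.
After buying the subsistence bundle (6, 5), a share 0.5 of the remaining income goes to x: x* = 6 + 0.5·(M − 6p_x − 5p_y)/p_x.
Discretionary income = 100 − 6·6 − 5·6 = 34; x* = 6 + 0.5·34/6 = 8.8333; y* = 5 + 0.5·34/6 = 7.8333.
Expenditure on y: 6·7.8333 = 47; share = 0.47.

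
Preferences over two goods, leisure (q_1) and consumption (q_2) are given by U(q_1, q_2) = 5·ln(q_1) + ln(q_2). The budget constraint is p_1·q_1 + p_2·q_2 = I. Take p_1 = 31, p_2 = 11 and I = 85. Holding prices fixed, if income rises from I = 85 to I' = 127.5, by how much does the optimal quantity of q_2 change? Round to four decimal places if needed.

Δq_2* = 0.6439

MU_q_1/MU_q_2 = (5·q_2)/(q_1); tangency sets this equal to p_1/p_2.
So 5·p_2·q_2 = p_1·q_1; combined with the budget, a share 5/6 of income goes to q_1.
Demand: q_1*(p_1,p_2,I) = 5/6·I/p_1 and q_2* = 1/6·I/p_2.
At p_1=31, p_2=11, I=85: q_2* = 1/6·85/11 = 1.2879.
At I' = 127.5: q_2* = 1.9318. Change: 1.9318 − 1.2879 = 0.6439.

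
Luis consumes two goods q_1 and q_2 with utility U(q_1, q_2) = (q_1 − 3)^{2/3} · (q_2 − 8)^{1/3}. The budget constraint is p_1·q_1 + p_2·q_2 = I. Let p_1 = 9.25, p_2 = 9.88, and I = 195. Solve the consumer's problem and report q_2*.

q_2* = 10.976

This is Cobb-Douglas in (q_1−3, q_2−8): tangency gives 2/3·p_2·(q_2−8) = 1/3·p_1·(q_1−3).
Substituting into the budget: q_1* = 3 + 2/3·(I − 3·p_1 − 8·p_2)/p_1, and q_2* = 8 + 1/3·(…)/p_2.
Discretionary income = 195 − 3·9.25 − 8·9.88 = 88.21; q_2* = 8 + 1/3·88.21/9.88 = 10.976.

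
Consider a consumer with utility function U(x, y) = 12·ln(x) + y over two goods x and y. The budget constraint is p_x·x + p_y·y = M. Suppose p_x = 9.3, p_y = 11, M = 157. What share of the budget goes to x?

share on x = 0.8408

Set MRS = p_x/p_y: (12/x)/1 = p_x/p_y.
So x*(p_x,p_y) = 12·p_y/p_x, independent of income; and y* = (M − 12·p_y)/p_y.
At the given prices: x* = 12·11/9.3 = 14.1935, and y* = 2.2727.
Expenditure on x: 9.3·14.1935 = 132; share = 0.8408.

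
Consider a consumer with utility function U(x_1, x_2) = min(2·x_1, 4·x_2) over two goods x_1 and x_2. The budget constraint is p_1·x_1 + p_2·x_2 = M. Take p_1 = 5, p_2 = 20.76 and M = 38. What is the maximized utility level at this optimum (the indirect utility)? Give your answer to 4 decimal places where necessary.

V = 4.9415

With perfect complements, no substitution: consume in ratio x_1:x_2 = 4:2.
Budget: p_1·x_1 + p_2·(1/2)·x_1 = M, so (4·p_1 + 2·p_2)·x_1 = 4·M.
Demand: x_1*(p_1,p_2,M) = 4·M/(4·p_1 + 2·p_2), x_2* = 2·M/(4·p_1 + 2·p_2).
Here 4·5 + 2·20.76 = 61.52, giving x_1* = 2.4707 and x_2* = 1.2354.
Utility at the optimum: U(2.4707, 1.2354) = 4.9415.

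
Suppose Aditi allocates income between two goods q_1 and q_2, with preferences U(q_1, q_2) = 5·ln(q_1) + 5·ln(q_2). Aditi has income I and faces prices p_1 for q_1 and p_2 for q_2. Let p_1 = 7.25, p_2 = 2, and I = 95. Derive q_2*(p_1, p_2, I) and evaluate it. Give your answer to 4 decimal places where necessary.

The MRS is q_2/q_1. Set MRS = p_1/p_2.
Rearranging, p_2·q_2 = p_1·q_1. Substituting into the budget gives p_1·q_1·(1 + 1) = I.
Demand: q_1*(p_1,p_2,I) = 0.5·I/p_1 and q_2* = 0.5·I/p_2.
At p_1=7.25, p_2=2, I=95: q_2* = 0.5·95/2 = 23.75.

q_2* = 23.75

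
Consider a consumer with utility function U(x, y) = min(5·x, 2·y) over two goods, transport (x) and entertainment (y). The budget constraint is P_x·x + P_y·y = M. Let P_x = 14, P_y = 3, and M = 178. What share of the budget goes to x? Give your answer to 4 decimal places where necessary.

share on x = 0.6512

With perfect complements, no substitution: consume in ratio x:y = 2:5.
Budget: P_x·x + P_y·(5/2)·x = M, so (2·P_x + 5·P_y)·x = 2·M.
Demand: x*(P_x,P_y,M) = 2·M/(2·P_x + 5·P_y), y* = 5·M/(2·P_x + 5·P_y).
Here 2·14 + 5·3 = 43, giving x* = 8.2791 and y* = 20.6977.
Expenditure on x: 14·8.2791 = 115.907; share = 0.6512.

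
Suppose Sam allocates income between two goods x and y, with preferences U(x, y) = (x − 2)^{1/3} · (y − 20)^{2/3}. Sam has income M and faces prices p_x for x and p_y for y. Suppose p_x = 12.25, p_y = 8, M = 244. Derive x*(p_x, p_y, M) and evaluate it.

x* = 3.619

This is Cobb-Douglas in (x−2, y−20): tangency gives 1/3·p_y·(y−20) = 2/3·p_x·(x−2).
After buying the subsistence bundle (2, 20), a share 1/3 of the remaining income goes to x: x* = 2 + 1/3·(M − 2p_x − 20p_y)/p_x.
Discretionary income = 244 − 2·12.25 − 20·8 = 59.5; x* = 2 + 1/3·59.5/12.25 = 3.619.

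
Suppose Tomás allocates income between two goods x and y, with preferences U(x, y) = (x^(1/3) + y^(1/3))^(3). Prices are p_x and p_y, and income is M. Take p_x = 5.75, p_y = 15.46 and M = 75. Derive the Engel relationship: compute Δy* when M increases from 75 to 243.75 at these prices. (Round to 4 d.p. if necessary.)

From the CES first-order condition, (y/x)^(2/3) = p_x/p_y.
Solve for the ratio: y/x = [p_x/p_y]^(1.5).
Substitute y = (y/x)·x into the budget: x* = M/(p_x + p_y·(y/x)).
Numerically y/x = 0.226823, so x* = 75/(5.75 + 15.46·0.226823) = 8.1023 and y* = 0.226823·8.1023 = 1.8378.
At M' = 243.75: y* = 5.9728. Change: 5.9728 − 1.8378 = 4.135.

Δy* = 4.135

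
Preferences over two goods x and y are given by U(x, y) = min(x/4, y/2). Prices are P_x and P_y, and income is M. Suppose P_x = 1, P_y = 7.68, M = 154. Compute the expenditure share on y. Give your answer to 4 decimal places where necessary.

share on y = 0.7934

With perfect complements, no substitution: consume in ratio x:y = 4:2.
Budget: P_x·x + P_y·(1/2)·x = M, so (4·P_x + 2·P_y)·x = 4·M.
Demand: x*(P_x,P_y,M) = 4·M/(4·P_x + 2·P_y), y* = 2·M/(4·P_x + 2·P_y).
Here 4·1 + 2·7.68 = 19.36, giving x* = 31.8182 and y* = 15.9091.
Expenditure on y: 7.68·15.9091 = 122.1818; share = 0.7934.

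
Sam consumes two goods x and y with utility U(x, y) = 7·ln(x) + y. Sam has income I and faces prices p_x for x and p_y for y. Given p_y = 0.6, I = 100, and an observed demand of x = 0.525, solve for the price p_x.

p_x = 8

Set MRS = p_x/p_y: (7/x)/1 = p_x/p_y.
So x*(p_x,p_y) = 7·p_y/p_x, independent of income; and y* = (I − 7·p_y)/p_y.
Set x* = 0.525 in the demand function and solve for p_x: p_x = 8.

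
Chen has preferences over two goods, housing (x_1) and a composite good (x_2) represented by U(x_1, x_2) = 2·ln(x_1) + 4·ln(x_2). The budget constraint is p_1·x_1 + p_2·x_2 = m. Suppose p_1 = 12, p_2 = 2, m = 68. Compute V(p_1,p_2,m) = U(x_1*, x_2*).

V = 13.7556

Demand: x_1*(p_1,p_2,m) = 1/3·m/p_1 and x_2* = 2/3·m/p_2.
At p_1=12, p_2=2, m=68: x_1* = 1/3·68/12 = 1.8889, x_2* = 22.6667.
Utility at the optimum: U(1.8889, 22.6667) = 13.7556.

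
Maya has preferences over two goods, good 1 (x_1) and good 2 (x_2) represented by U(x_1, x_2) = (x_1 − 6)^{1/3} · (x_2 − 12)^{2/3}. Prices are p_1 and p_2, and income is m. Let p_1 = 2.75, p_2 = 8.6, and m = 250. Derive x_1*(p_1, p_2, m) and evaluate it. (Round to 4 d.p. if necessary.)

Let x_1' = x_1−6, x_2' = x_2−12. MRS = (1/2)·x_2'/x_1' = p_1/p_2.
Substituting into the budget: x_1* = 6 + 1/3·(m − 6·p_1 − 12·p_2)/p_1, and x_2* = 12 + 2/3·(…)/p_2.
Discretionary income = 250 − 6·2.75 − 12·8.6 = 130.3; x_1* = 6 + 1/3·130.3/2.75 = 21.7939.

x_1* = 21.7939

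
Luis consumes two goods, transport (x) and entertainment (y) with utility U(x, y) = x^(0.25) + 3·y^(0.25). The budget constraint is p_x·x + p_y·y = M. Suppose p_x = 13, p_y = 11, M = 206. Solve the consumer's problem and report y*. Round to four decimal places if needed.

From the CES first-order condition, (1/3)·(y/x)^(0.75) = p_x/p_y.
Hence y/x = (3·p_x/p_y)^(1/(0.75)), i.e. raised to the 4/3 power.
With the ratio pinned down, the budget gives x* = M/(p_x + p_y·(y/x)) and y* = (y/x)·x*.
Numerically y/x = 5.406247, so x* = 206/(13 + 11·5.406247) = 2.8426 and y* = 5.406247·2.8426 = 15.3678.

y* = 15.3678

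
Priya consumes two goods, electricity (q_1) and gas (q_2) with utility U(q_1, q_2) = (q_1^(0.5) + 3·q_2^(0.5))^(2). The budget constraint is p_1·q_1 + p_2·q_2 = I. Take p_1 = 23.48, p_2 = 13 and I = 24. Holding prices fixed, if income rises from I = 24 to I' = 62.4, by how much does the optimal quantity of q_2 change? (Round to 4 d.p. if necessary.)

Δq_2* = 2.7827

MU_q_1 ∝ q_1^(-0.5), MU_q_2 ∝ 3·q_2^(-0.5), so MRS = (1/3)·(q_2/q_1)^(0.5) = p_1/p_2.
Hence q_2/q_1 = (3·p_1/p_2)^(1/(0.5)), i.e. raised to the 2 power.
With the ratio pinned down, the budget gives q_1* = I/(p_1 + p_2·(q_2/q_1)) and q_2* = (q_2/q_1)·q_1*.
Numerically q_2/q_1 = 29.359725, so q_1* = 24/(23.48 + 13·29.359725) = 0.0592 and q_2* = 29.359725·0.0592 = 1.7392.
At I' = 62.4: q_2* = 4.5218. Change: 4.5218 − 1.7392 = 2.7827.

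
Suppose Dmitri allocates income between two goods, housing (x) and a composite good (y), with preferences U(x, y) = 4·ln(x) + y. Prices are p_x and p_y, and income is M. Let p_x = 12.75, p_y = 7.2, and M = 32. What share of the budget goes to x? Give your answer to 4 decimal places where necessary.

At the given prices: x* = 4·7.2/12.75 = 2.2588, and y* = 0.4444.
Expenditure on x: 12.75·2.2588 = 28.8; share = 0.9.

share on x = 0.9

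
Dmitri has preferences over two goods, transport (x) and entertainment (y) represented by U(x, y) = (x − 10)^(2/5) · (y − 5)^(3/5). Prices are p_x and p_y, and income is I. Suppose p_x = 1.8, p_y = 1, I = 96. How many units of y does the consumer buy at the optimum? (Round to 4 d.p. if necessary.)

y* = 48.8

After buying the subsistence bundle (10, 5), a share 0.4 of the remaining income goes to x: x* = 10 + 0.4·(I − 10p_x − 5p_y)/p_x.
Discretionary income = 96 − 10·1.8 − 5·1 = 73; y* = 5 + 0.6·73/1 = 48.8.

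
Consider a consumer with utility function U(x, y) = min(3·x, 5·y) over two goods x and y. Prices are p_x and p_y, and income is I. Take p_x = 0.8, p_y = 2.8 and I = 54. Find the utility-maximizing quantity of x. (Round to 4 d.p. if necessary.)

Leontief preferences: the optimum is at the kink where x/5 = y/3, i.e. y = (3/5)·x.
Budget: p_x·x + p_y·(3/5)·x = I, so (5·p_x + 3·p_y)·x = 5·I.
Demand: x*(p_x,p_y,I) = 5·I/(5·p_x + 3·p_y), y* = 3·I/(5·p_x + 3·p_y).
Here 5·0.8 + 3·2.8 = 12.4, giving x* = 21.7742.

x* = 21.7742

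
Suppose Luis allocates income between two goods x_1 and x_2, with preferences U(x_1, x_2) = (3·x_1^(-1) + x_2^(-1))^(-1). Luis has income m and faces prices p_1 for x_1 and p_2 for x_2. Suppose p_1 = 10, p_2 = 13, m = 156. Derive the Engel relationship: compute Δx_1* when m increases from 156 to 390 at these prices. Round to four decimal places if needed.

Δx_1* = 14.111

Numerically x_2/x_1 = 0.50637, so x_1* = 156/(10 + 13·0.50637) = 9.4073.
At m' = 390: x_1* = 23.5183. Change: 23.5183 − 9.4073 = 14.111.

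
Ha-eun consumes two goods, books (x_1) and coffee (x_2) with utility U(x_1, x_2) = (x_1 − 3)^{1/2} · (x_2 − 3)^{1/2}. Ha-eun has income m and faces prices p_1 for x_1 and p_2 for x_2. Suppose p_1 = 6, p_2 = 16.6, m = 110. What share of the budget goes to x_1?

share on x_1 = 0.3555

Discretionary income = 110 − 3·6 − 3·16.6 = 42.2; x_1* = 3 + 0.5·42.2/6 = 6.5167; x_2* = 3 + 0.5·42.2/16.6 = 4.2711.
Expenditure on x_1: 6·6.5167 = 39.1; share = 0.3555.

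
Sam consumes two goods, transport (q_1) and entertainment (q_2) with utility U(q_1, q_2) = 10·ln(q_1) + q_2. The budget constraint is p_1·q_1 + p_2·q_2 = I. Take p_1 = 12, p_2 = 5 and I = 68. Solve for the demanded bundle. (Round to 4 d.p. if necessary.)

q_1* = 4.1667, q_2* = 3.6

So q_1*(p_1,p_2) = 10·p_2/p_1, independent of income; and q_2* = (I − 10·p_2)/p_2.
At the given prices: q_1* = 10·5/12 = 4.1667, and q_2* = 3.6.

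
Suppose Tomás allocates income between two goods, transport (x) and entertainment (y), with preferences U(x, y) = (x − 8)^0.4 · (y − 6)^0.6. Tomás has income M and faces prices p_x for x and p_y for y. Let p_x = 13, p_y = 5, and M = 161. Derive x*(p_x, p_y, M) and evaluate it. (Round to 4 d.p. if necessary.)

This is Cobb-Douglas in (x−8, y−6): tangency gives 0.4·p_y·(y−6) = 0.6·p_x·(x−8).
After buying the subsistence bundle (8, 6), a share 0.4 of the remaining income goes to x: x* = 8 + 0.4·(M − 8p_x − 6p_y)/p_x.
Discretionary income = 161 − 8·13 − 6·5 = 27; x* = 8 + 0.4·27/13 = 8.8308.

x* = 8.8308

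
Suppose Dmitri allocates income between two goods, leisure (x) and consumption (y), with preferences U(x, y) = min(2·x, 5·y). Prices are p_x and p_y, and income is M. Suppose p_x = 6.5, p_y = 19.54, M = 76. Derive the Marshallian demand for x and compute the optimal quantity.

x* = 5.3087

Leontief preferences: the optimum is at the kink where x/5 = y/2, i.e. y = (2/5)·x.
Budget: p_x·x + p_y·(2/5)·x = M, so (5·p_x + 2·p_y)·x = 5·M.
Demand: x*(p_x,p_y,M) = 5·M/(5·p_x + 2·p_y), y* = 2·M/(5·p_x + 2·p_y).
Here 5·6.5 + 2·19.54 = 71.58, giving x* = 5.3087.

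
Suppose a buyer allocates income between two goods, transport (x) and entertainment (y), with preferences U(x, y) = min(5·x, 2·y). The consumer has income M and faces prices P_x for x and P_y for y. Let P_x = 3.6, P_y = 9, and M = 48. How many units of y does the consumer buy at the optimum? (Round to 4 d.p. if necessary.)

y* = 4.5977

With perfect complements, no substitution: consume in ratio x:y = 2:5.
Budget: P_x·x + P_y·(5/2)·x = M, so (2·P_x + 5·P_y)·x = 2·M.
Demand: x*(P_x,P_y,M) = 2·M/(2·P_x + 5·P_y), y* = 5·M/(2·P_x + 5·P_y).
Here 2·3.6 + 5·9 = 52.2, giving y* = 4.5977.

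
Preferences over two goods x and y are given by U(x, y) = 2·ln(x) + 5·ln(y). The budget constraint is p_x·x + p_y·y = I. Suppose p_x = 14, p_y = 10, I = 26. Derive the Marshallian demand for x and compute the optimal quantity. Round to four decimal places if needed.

MU_x/MU_y = (2·y)/(5·x); tangency sets this equal to p_x/p_y.
So 2·p_y·y = 5·p_x·x; combined with the budget, a share 2/7 of income goes to x.
Demand: x*(p_x,p_y,I) = 2/7·I/p_x and y* = 5/7·I/p_y.
At p_x=14, p_y=10, I=26: x* = 2/7·26/14 = 0.5306.

x* = 0.5306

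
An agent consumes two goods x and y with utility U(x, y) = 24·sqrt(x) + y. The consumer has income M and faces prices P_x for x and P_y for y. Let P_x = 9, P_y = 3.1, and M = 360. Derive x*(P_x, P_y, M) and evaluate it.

Set MRS = P_x/P_y: 12·x^(−1/2) = P_x/P_y.
Solve: √x = 12·P_y/P_x, so x*(P_x,P_y) = (12·P_y/P_x)², and y* = (M − P_x·x*)/P_y.
Plugging in: x* = (12·3.1/9)² = 17.0844.

x* = 17.0844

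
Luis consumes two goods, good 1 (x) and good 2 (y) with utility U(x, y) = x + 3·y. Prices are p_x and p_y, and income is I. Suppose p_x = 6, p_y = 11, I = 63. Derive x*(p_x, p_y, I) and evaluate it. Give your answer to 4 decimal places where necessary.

Linear utility — the consumer picks whichever good has higher MU/price: 1/6 = 0.1667 vs 3/11 = 0.2727.
y gives more utility per dollar, so spend all income on y: y* = I/p_y, x* = 0.
Numerically: x* = 0, y* = 5.7273.

x* = 0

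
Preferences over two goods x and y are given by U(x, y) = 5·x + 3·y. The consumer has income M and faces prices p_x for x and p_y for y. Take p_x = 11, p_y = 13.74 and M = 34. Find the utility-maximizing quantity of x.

Perfect substitutes: compare marginal utility per dollar. 5/p_x vs 3/p_y → 0.4545 vs 0.2183.
x gives more utility per dollar, so spend all income on x: x* = M/p_x, y* = 0.
Numerically: x* = 3.0909, y* = 0.

x* = 3.0909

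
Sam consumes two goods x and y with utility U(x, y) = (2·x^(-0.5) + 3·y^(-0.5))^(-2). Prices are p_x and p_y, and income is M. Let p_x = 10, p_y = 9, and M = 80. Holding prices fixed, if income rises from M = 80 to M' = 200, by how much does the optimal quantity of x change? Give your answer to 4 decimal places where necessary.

Δx* = 5.2977

MU_x ∝ 2·x^(-1.5), MU_y ∝ 3·y^(-1.5), so MRS = (2/3)·(y/x)^(1.5) = p_x/p_y.
Hence y/x = ((3/2)·p_x/p_y)^(1/(1.5)), i.e. raised to the 2/3 power.
With the ratio pinned down, the budget gives x* = M/(p_x + p_y·(y/x)) and y* = (y/x)·x*.
Numerically y/x = 1.405721, so x* = 80/(10 + 9·1.405721) = 3.5318.
At M' = 200: x* = 8.8294. Change: 8.8294 − 3.5318 = 5.2977.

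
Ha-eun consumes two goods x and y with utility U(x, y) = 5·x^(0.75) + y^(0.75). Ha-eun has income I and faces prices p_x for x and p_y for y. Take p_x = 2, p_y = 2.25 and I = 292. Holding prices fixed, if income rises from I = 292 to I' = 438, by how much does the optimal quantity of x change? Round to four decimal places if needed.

MRS = MU_x/MU_y = 5·(y/x)^(0.25). Set equal to p_x/p_y.
Hence y/x = ((1/5)·p_x/p_y)^(1/(0.25)), i.e. raised to the 4 power.
Substitute y = (y/x)·x into the budget: x* = I/(p_x + p_y·(y/x)).
Numerically y/x = 0.000999, so x* = 292/(2 + 2.25·0.000999) = 145.8361.
At I' = 438: x* = 218.7542. Change: 218.7542 − 145.8361 = 72.9181.

Δx* = 72.9181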